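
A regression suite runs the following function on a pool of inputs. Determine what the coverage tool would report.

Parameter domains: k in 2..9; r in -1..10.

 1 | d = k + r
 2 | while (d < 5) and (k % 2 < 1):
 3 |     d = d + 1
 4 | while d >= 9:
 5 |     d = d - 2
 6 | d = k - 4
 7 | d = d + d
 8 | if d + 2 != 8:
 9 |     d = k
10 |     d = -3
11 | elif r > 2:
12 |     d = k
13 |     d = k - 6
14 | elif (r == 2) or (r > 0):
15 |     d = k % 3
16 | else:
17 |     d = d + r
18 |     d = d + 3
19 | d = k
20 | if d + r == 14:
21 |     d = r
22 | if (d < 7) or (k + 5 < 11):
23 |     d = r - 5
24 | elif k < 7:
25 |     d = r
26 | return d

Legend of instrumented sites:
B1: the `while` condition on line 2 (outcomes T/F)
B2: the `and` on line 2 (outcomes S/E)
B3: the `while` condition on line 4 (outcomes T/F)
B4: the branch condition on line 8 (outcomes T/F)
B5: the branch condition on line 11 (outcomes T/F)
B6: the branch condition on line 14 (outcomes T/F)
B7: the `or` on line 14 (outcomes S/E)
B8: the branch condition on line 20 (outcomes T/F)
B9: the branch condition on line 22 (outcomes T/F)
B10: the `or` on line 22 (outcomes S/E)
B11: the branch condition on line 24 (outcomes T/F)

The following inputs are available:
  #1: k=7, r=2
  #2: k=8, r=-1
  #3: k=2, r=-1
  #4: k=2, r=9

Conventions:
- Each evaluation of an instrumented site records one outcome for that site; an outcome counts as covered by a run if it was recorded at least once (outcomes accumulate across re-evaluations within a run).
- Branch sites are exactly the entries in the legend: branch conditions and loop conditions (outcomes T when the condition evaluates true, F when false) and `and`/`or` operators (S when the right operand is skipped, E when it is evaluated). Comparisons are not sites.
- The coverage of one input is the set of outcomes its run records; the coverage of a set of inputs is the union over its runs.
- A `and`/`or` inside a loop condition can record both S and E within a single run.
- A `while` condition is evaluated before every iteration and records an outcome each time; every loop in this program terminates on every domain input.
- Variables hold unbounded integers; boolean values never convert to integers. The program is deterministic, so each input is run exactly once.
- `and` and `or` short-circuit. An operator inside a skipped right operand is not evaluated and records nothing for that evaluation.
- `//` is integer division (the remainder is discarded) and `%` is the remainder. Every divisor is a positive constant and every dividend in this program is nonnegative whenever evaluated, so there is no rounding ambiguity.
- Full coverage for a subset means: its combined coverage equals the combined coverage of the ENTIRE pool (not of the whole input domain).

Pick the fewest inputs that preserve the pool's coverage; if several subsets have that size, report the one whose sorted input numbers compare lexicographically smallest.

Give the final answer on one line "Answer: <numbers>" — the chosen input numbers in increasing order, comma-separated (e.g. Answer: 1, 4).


input #1 (k=7, r=2): events B2->S, B1->F, B3->T, B3->F, B4->F, B5->F, B7->S, B6->T, B8->F, B10->E, B9->F, B11->F; covers B1=F, B2=S, B3=T, B3=F, B4=F, B5=F, B6=T, B7=S, B8=F, B9=F, B10=E, B11=F
input #2 (k=8, r=-1): events B2->S, B1->F, B3->F, B4->T, B8->F, B10->E, B9->F, B11->F; covers B1=F, B2=S, B3=F, B4=T, B8=F, B9=F, B10=E, B11=F
input #3 (k=2, r=-1): events B2->E, B1->T, B2->E, B1->T, B2->E, B1->T, B2->E, B1->T, B2->S, B1->F, B3->F, B4->T, B8->F, B10->S, ...; covers B1=T, B1=F, B2=S, B2=E, B3=F, B4=T, B8=F, B9=T, B10=S
input #4 (k=2, r=9): events B2->S, B1->F, B3->T, B3->T, B3->F, B4->T, B8->F, B10->S, B9->T; covers B1=F, B2=S, B3=T, B3=F, B4=T, B8=F, B9=T, B10=S
together the pool reaches 17 outcomes: B1=T, B1=F, B2=S, B2=E, B3=T, B3=F, B4=T, B4=F, B5=F, B6=T, B7=S, B8=F, B9=T, B9=F, B10=S, B10=E, B11=F
no size-1 subset reaches all 17 outcomes (best union: 12/17)
the canonical winner is {1, 3}: size 2, full 17-outcome coverage, earliest index list among size-2 covers
Answer: 1, 3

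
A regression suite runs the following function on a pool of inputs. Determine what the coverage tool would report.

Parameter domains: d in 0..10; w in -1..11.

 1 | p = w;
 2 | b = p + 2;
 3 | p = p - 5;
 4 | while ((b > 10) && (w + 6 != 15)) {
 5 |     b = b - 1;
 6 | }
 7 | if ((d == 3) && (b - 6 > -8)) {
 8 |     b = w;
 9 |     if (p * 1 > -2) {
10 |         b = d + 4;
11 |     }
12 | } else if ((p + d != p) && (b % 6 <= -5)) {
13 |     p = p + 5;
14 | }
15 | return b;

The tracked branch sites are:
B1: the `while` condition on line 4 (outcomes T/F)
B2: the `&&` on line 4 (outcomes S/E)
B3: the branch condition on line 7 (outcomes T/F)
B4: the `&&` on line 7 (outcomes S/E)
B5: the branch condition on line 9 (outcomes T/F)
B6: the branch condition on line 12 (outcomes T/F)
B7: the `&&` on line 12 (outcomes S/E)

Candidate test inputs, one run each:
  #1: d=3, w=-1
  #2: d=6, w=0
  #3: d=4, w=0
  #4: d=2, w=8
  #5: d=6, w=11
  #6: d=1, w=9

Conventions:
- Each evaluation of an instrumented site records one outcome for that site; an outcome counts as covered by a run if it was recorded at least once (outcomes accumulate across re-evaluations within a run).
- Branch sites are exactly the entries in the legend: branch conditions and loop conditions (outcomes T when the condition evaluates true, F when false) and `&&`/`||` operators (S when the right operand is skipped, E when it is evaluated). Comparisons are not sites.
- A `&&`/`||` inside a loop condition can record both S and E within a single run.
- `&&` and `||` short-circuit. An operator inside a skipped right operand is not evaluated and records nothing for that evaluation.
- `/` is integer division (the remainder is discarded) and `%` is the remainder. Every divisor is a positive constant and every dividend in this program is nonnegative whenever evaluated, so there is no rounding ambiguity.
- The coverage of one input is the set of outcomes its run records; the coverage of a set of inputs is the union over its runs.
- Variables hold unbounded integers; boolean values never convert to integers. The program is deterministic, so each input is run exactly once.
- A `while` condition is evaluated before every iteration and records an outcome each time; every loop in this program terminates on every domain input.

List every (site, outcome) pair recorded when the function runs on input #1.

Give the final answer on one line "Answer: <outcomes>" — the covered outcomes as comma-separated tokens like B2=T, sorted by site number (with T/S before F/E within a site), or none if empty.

Tracing the run of input #1 (d=3, w=-1):
  B2->S, B1->F, B4->E, B3->T, B5->F
collecting distinct outcomes: B1=F, B2=S, B3=T, B4=E, B5=F

Answer: B1=F, B2=S, B3=T, B4=E, B5=F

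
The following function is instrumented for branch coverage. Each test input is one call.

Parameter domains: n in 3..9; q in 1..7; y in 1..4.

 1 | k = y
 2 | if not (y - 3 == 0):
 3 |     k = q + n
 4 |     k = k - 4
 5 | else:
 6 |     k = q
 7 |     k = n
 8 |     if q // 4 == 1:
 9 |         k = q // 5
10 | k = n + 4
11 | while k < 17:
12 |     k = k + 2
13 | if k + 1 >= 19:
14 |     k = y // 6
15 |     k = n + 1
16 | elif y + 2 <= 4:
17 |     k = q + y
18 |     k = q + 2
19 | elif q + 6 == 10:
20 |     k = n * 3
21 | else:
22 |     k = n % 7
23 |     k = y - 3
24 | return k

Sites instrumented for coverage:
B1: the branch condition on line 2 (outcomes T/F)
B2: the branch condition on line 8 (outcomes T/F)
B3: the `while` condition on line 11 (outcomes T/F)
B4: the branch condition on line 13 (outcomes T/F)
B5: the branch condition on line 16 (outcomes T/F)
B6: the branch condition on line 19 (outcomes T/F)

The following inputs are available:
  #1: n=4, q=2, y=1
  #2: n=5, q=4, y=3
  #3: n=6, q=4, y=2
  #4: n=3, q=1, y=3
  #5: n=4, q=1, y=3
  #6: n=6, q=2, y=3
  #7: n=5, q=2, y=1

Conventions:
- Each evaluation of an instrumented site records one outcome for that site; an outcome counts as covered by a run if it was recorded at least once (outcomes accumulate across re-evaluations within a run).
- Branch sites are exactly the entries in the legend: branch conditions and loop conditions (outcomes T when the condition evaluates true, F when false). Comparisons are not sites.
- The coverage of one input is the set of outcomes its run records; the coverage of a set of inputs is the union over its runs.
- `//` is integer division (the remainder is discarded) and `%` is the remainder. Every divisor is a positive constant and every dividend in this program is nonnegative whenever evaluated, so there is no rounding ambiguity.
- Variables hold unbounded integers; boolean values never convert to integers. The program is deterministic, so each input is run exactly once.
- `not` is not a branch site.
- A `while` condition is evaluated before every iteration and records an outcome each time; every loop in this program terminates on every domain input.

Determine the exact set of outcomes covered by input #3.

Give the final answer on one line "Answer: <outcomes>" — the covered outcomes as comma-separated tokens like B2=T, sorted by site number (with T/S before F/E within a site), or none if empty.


Tracing the run of input #3 (n=6, q=4, y=2):
  B1->T, B3->T, B3->T, B3->T, B3->T, B3->F, B4->T
as a set, this run covers: B1=T, B3=T, B3=F, B4=T
Answer: B1=T, B3=T, B3=F, B4=T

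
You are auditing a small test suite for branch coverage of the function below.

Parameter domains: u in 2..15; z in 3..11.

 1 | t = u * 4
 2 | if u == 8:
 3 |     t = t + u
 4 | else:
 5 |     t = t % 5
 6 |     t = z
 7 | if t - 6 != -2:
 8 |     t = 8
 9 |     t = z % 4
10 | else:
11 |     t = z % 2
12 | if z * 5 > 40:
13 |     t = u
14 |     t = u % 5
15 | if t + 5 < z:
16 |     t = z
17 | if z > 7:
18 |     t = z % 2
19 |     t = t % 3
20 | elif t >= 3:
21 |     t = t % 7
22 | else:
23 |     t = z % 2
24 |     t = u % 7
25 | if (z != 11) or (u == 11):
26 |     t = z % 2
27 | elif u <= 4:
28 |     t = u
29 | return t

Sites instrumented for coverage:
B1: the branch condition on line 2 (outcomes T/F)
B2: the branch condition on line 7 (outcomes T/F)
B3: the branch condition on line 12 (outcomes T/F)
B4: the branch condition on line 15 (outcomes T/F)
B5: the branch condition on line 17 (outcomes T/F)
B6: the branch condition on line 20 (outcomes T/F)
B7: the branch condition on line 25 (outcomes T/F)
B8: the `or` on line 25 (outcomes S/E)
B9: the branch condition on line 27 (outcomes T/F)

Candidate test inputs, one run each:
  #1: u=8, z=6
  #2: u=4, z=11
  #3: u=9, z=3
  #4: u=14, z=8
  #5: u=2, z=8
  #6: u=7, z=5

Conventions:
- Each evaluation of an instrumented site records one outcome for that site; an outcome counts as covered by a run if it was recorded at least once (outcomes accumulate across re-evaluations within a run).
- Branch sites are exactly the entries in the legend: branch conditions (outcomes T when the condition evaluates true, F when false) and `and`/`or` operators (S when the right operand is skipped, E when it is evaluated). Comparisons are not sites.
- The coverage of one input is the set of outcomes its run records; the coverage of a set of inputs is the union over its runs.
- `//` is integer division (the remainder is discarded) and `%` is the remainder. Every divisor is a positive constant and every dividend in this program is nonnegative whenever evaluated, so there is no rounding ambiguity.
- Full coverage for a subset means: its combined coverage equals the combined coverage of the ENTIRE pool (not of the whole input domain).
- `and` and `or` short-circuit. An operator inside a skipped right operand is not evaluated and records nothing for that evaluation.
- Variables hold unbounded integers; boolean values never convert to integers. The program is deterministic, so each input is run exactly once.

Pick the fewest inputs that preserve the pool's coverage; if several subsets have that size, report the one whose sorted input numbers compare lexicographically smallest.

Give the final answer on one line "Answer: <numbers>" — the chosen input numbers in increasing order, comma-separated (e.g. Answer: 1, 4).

test 1 (u=8, z=6) hits B1=T, B2=T, B3=F, B4=F, B5=F, B6=F, B7=T, B8=S
test 2 (u=4, z=11) hits B1=F, B2=T, B3=T, B4=T, B5=T, B7=F, B8=E, B9=T
test 3 (u=9, z=3) hits B1=F, B2=T, B3=F, B4=F, B5=F, B6=T, B7=T, B8=S
test 4 (u=14, z=8) hits B1=F, B2=T, B3=F, B4=T, B5=T, B7=T, B8=S
test 5 (u=2, z=8) hits B1=F, B2=T, B3=F, B4=T, B5=T, B7=T, B8=S
test 6 (u=7, z=5) hits B1=F, B2=T, B3=F, B4=F, B5=F, B6=F, B7=T, B8=S
pool-wide coverage (16 outcomes): B1=T, B1=F, B2=T, B3=T, B3=F, B4=T, B4=F, B5=T, B5=F, B6=T, B6=F, B7=T, B7=F, B8=S, B8=E, B9=T
no size-1 subset reaches all 16 outcomes (best union: 8/16)
no size-2 subset reaches all 16 outcomes (best union: 15/16)
the canonical winner is {1, 2, 3}: size 3, full 16-outcome coverage, earliest index list among size-3 covers

Answer: 1, 2, 3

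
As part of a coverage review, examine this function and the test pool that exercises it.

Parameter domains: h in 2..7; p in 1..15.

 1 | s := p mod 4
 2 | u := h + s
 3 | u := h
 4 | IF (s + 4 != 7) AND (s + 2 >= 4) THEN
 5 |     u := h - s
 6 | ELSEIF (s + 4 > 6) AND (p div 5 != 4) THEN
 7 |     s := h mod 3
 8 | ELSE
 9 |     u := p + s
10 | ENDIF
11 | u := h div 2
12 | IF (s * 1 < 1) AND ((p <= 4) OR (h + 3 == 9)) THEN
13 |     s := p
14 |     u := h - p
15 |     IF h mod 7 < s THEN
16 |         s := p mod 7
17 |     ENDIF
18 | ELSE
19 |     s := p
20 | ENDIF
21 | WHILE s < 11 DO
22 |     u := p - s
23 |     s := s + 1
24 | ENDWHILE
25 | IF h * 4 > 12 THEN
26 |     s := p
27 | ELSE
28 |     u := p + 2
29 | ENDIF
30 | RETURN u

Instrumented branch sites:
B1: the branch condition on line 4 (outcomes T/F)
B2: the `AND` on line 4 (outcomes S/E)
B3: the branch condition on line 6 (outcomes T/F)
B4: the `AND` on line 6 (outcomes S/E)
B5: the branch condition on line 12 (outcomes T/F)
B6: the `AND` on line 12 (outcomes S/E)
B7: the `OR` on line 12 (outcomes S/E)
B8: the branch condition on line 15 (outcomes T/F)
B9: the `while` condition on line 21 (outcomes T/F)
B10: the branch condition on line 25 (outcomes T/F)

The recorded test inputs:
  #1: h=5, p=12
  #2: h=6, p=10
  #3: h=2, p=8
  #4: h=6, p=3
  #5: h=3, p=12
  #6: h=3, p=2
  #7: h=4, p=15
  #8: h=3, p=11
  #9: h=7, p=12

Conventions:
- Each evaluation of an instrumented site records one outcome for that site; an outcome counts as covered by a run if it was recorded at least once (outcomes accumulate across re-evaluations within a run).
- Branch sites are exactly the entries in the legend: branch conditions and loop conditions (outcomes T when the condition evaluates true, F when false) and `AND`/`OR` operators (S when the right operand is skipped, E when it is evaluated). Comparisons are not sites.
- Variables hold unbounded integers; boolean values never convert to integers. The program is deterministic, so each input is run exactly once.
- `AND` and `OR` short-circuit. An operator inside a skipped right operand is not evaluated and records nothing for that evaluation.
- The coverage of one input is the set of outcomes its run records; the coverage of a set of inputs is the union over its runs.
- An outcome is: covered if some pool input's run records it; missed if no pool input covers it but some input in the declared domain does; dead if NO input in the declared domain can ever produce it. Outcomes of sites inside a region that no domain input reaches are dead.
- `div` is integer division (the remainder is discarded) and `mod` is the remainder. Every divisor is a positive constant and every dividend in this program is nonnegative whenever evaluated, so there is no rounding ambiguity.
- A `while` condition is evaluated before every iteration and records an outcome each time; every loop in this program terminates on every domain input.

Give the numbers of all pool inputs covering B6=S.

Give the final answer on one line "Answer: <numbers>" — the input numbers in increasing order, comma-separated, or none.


input #1 (h=5, p=12): does not record B6=S
input #2 (h=6, p=10): records B6=S
input #3 (h=2, p=8): does not record B6=S
input #4 (h=6, p=3): does not record B6=S
input #5 (h=3, p=12): does not record B6=S
input #6 (h=3, p=2): records B6=S
input #7 (h=4, p=15): records B6=S
input #8 (h=3, p=11): does not record B6=S
input #9 (h=7, p=12): does not record B6=S
Answer: 2, 6, 7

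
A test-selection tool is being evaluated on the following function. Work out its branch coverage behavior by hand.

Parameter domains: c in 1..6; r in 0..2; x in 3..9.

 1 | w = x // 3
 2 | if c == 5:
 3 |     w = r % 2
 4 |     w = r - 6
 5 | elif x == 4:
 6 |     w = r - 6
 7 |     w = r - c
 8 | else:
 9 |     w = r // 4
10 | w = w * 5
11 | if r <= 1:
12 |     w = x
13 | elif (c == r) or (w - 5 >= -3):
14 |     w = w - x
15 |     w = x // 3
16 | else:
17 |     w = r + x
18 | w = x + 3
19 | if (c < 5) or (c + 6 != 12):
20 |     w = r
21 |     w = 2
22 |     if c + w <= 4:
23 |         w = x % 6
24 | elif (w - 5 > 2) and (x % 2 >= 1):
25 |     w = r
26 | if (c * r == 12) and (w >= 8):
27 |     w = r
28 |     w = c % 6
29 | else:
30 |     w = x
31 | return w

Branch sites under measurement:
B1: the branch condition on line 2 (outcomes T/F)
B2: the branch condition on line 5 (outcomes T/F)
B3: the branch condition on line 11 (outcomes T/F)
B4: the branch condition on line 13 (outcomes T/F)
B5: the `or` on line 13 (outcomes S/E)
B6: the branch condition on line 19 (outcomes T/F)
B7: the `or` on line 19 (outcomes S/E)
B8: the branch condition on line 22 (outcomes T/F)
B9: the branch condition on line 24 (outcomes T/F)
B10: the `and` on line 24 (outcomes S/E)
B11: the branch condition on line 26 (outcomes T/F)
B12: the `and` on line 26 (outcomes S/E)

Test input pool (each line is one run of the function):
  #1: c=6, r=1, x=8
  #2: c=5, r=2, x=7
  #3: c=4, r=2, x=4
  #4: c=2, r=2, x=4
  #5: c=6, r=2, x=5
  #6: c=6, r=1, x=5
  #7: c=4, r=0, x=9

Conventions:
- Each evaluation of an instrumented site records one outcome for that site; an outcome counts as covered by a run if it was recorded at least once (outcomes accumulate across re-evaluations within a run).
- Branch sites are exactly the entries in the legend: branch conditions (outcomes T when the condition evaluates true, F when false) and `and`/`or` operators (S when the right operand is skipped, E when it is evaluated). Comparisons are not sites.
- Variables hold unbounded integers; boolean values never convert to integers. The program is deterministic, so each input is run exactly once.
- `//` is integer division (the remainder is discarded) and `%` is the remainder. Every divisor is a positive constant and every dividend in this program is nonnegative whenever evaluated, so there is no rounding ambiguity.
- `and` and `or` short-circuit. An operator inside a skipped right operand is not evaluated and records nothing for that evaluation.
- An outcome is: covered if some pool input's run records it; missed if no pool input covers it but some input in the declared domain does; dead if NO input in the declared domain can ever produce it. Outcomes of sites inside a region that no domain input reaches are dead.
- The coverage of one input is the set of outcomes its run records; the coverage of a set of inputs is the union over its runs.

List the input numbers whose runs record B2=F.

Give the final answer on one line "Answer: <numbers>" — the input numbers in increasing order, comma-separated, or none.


input #1 (c=6, r=1, x=8): hits B2=F
input #2 (c=5, r=2, x=7): never hits B2=F
input #3 (c=4, r=2, x=4): never hits B2=F
input #4 (c=2, r=2, x=4): never hits B2=F
input #5 (c=6, r=2, x=5): hits B2=F
input #6 (c=6, r=1, x=5): hits B2=F
input #7 (c=4, r=0, x=9): hits B2=F
Answer: 1, 5, 6, 7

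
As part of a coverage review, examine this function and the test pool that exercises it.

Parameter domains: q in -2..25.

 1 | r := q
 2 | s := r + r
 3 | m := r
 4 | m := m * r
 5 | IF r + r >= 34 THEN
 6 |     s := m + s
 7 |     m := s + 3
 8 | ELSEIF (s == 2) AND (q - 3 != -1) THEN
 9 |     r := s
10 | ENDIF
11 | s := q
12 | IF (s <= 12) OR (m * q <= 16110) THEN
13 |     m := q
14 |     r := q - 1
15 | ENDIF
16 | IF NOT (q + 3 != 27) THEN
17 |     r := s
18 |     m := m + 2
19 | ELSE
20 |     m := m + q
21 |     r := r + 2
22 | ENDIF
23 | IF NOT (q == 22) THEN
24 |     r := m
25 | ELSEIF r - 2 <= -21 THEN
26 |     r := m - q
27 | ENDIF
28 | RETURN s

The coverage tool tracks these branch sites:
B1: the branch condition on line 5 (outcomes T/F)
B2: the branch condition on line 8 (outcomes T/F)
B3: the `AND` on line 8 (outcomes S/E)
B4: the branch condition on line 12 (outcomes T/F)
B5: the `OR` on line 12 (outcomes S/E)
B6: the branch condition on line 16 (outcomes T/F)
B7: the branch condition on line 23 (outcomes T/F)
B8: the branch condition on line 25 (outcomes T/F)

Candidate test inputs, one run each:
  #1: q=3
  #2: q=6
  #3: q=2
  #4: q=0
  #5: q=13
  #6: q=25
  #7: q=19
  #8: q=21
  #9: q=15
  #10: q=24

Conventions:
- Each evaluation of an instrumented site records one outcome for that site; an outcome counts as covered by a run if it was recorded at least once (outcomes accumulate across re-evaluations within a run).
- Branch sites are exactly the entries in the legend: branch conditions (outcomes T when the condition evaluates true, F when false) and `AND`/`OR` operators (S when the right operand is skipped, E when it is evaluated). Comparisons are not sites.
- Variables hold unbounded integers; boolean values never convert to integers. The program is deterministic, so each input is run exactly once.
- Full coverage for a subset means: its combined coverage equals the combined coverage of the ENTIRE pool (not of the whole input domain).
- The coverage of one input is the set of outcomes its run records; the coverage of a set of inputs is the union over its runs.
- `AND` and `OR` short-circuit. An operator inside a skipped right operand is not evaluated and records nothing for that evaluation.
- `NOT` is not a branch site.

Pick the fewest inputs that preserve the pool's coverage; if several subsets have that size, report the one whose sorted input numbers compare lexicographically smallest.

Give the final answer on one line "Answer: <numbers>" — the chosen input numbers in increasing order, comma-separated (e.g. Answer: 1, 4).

input #1, q=3: events B1->F, B3->S, B2->F, B5->S, B4->T, B6->F, B7->T; outcomes B1=F, B2=F, B3=S, B4=T, B5=S, B6=F, B7=T
input #2, q=6: events B1->F, B3->S, B2->F, B5->S, B4->T, B6->F, B7->T; outcomes B1=F, B2=F, B3=S, B4=T, B5=S, B6=F, B7=T
input #3, q=2: events B1->F, B3->S, B2->F, B5->S, B4->T, B6->F, B7->T; outcomes B1=F, B2=F, B3=S, B4=T, B5=S, B6=F, B7=T
input #4, q=0: events B1->F, B3->S, B2->F, B5->S, B4->T, B6->F, B7->T; outcomes B1=F, B2=F, B3=S, B4=T, B5=S, B6=F, B7=T
input #5, q=13: events B1->F, B3->S, B2->F, B5->E, B4->T, B6->F, B7->T; outcomes B1=F, B2=F, B3=S, B4=T, B5=E, B6=F, B7=T
input #6, q=25: events B1->T, B5->E, B4->F, B6->F, B7->T; outcomes B1=T, B4=F, B5=E, B6=F, B7=T
input #7, q=19: events B1->T, B5->E, B4->T, B6->F, B7->T; outcomes B1=T, B4=T, B5=E, B6=F, B7=T
input #8, q=21: events B1->T, B5->E, B4->T, B6->F, B7->T; outcomes B1=T, B4=T, B5=E, B6=F, B7=T
input #9, q=15: events B1->F, B3->S, B2->F, B5->E, B4->T, B6->F, B7->T; outcomes B1=F, B2=F, B3=S, B4=T, B5=E, B6=F, B7=T
input #10, q=24: events B1->T, B5->E, B4->T, B6->T, B7->T; outcomes B1=T, B4=T, B5=E, B6=T, B7=T
union over all inputs: B1=T, B1=F, B2=F, B3=S, B4=T, B4=F, B5=S, B5=E, B6=T, B6=F, B7=T (11 outcomes)
size 1 is not enough: best union over all size-1 subsets is 7/11
size 2 is not enough: best union over all size-2 subsets is 10/11
size 3: inputs {1, 6, 10} cover all 11 outcomes, and no lexicographically smaller subset of this size does

Answer: 1, 6, 10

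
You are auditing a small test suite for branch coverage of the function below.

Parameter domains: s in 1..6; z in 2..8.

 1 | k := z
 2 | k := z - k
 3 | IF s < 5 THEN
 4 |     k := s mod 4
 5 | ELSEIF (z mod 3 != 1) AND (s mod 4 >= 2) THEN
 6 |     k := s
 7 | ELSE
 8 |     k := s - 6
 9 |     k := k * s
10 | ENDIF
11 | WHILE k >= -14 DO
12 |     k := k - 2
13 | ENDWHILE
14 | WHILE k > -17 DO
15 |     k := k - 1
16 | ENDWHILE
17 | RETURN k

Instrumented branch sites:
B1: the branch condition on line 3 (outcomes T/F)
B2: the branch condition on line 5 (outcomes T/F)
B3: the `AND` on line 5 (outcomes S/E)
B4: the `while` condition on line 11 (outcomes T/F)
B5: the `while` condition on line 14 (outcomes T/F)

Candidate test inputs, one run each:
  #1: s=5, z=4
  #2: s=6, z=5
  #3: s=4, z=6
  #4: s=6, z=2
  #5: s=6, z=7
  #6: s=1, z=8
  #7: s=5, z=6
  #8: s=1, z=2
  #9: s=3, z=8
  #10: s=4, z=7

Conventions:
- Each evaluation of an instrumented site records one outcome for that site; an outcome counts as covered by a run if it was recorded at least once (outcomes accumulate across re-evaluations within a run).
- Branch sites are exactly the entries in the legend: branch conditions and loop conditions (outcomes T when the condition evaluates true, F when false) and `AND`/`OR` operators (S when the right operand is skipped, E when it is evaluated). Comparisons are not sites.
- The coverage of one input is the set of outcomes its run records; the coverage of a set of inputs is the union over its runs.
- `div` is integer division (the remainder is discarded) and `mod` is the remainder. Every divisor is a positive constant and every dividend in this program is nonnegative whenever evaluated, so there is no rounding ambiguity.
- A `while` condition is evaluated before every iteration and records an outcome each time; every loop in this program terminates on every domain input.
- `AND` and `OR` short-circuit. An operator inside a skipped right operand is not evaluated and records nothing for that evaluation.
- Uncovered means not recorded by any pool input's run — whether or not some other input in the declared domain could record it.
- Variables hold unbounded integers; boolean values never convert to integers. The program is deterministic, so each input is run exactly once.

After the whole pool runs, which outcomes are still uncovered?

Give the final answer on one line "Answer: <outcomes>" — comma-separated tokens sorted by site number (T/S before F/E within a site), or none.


input #1 (s=5, z=4): events B1->F, B3->S, B2->F, B4->T, B4->T, B4->T, B4->T, B4->T, B4->F, B5->T, B5->T, B5->F; covers B1=F, B2=F, B3=S, B4=T, B4=F, B5=T, B5=F
input #2 (s=6, z=5): events B1->F, B3->E, B2->T, B4->T, B4->T, B4->T, B4->T, B4->T, B4->T, B4->T, B4->T, B4->T, B4->T, B4->T, ...; covers B1=F, B2=T, B3=E, B4=T, B4=F, B5=T, B5=F
input #3 (s=4, z=6): events B1->T, B4->T, B4->T, B4->T, B4->T, B4->T, B4->T, B4->T, B4->T, B4->F, B5->T, B5->F; covers B1=T, B4=T, B4=F, B5=T, B5=F
input #4 (s=6, z=2): events B1->F, B3->E, B2->T, B4->T, B4->T, B4->T, B4->T, B4->T, B4->T, B4->T, B4->T, B4->T, B4->T, B4->T, ...; covers B1=F, B2=T, B3=E, B4=T, B4=F, B5=T, B5=F
input #5 (s=6, z=7): events B1->F, B3->S, B2->F, B4->T, B4->T, B4->T, B4->T, B4->T, B4->T, B4->T, B4->T, B4->F, B5->T, B5->F; covers B1=F, B2=F, B3=S, B4=T, B4=F, B5=T, B5=F
input #6 (s=1, z=8): events B1->T, B4->T, B4->T, B4->T, B4->T, B4->T, B4->T, B4->T, B4->T, B4->F, B5->T, B5->T, B5->F; covers B1=T, B4=T, B4=F, B5=T, B5=F
input #7 (s=5, z=6): events B1->F, B3->E, B2->F, B4->T, B4->T, B4->T, B4->T, B4->T, B4->F, B5->T, B5->T, B5->F; covers B1=F, B2=F, B3=E, B4=T, B4=F, B5=T, B5=F
input #8 (s=1, z=2): events B1->T, B4->T, B4->T, B4->T, B4->T, B4->T, B4->T, B4->T, B4->T, B4->F, B5->T, B5->T, B5->F; covers B1=T, B4=T, B4=F, B5=T, B5=F
input #9 (s=3, z=8): events B1->T, B4->T, B4->T, B4->T, B4->T, B4->T, B4->T, B4->T, B4->T, B4->T, B4->F, B5->T, B5->T, B5->F; covers B1=T, B4=T, B4=F, B5=T, B5=F
input #10 (s=4, z=7): events B1->T, B4->T, B4->T, B4->T, B4->T, B4->T, B4->T, B4->T, B4->T, B4->F, B5->T, B5->F; covers B1=T, B4=T, B4=F, B5=T, B5=F
union over the pool: B1=T, B1=F, B2=T, B2=F, B3=S, B3=E, B4=T, B4=F, B5=T, B5=F
uncovered (0 of 10): none
Answer: none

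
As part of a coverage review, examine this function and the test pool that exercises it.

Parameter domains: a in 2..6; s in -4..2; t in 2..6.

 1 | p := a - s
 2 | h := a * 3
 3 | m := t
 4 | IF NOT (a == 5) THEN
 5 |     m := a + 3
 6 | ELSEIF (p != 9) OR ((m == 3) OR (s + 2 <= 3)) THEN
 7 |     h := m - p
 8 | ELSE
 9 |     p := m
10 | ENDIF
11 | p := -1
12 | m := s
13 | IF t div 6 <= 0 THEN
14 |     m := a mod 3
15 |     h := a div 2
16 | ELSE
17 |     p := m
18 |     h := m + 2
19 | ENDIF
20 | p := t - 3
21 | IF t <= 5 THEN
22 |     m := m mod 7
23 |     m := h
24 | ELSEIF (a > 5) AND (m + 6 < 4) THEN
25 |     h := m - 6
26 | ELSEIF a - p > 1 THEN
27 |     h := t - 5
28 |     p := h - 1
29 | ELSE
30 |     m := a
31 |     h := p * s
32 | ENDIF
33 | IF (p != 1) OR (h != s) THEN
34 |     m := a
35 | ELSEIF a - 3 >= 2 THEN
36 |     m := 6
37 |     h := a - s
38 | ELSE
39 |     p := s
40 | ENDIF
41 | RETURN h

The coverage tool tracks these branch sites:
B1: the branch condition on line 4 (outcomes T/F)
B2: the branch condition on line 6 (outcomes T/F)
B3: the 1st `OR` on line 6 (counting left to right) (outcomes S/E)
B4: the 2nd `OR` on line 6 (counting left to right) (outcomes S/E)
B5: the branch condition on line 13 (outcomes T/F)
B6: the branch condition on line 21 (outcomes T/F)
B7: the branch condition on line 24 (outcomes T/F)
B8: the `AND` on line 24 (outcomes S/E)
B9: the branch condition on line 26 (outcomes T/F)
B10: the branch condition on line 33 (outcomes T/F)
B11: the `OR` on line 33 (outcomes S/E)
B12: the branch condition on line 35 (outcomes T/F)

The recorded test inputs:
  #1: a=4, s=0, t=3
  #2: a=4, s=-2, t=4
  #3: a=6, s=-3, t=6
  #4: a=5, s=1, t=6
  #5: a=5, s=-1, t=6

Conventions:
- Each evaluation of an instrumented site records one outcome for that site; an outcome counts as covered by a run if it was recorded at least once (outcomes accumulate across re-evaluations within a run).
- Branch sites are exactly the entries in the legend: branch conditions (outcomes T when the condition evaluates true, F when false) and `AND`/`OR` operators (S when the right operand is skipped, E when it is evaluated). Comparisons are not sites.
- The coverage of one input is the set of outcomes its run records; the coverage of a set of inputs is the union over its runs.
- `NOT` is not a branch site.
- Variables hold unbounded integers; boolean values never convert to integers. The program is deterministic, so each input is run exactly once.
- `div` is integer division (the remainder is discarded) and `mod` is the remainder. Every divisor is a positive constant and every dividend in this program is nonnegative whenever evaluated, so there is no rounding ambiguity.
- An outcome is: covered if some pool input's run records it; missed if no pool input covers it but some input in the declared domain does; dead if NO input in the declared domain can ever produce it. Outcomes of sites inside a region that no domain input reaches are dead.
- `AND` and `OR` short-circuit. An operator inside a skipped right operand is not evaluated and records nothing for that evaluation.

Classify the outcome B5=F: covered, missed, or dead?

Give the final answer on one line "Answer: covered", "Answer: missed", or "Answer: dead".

B5=F is recorded by pool input(s) 3, 4, 5 -> covered

Answer: covered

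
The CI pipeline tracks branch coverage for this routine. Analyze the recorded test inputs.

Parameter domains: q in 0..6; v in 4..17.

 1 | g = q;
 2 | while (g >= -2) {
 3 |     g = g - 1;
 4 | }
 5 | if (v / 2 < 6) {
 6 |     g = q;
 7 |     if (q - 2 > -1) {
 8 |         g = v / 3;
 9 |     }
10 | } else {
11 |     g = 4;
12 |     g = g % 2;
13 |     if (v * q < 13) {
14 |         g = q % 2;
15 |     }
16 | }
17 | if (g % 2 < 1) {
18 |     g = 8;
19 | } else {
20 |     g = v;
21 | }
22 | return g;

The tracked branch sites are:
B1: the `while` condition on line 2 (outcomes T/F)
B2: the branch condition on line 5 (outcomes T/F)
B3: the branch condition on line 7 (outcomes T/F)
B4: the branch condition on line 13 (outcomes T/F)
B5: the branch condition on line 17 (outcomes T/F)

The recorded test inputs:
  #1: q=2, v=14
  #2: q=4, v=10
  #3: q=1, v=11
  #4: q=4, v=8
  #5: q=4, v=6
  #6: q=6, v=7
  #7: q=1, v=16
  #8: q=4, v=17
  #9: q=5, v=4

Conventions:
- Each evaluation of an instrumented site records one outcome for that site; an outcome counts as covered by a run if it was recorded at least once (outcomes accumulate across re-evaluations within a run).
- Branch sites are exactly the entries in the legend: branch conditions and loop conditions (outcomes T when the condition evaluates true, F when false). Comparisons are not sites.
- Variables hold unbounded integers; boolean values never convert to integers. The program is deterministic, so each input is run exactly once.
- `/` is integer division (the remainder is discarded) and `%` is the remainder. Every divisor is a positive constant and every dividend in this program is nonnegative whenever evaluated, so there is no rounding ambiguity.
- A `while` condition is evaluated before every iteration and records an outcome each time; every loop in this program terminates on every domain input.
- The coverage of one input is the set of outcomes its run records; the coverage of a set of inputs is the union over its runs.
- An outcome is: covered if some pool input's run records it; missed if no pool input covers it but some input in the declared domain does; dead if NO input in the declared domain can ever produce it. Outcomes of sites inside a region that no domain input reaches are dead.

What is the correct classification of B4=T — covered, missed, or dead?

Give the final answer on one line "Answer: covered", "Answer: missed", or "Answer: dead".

no pool input records B4=T
but domain input (q=0, v=12) does record it -> reachable, so missed

Answer: missed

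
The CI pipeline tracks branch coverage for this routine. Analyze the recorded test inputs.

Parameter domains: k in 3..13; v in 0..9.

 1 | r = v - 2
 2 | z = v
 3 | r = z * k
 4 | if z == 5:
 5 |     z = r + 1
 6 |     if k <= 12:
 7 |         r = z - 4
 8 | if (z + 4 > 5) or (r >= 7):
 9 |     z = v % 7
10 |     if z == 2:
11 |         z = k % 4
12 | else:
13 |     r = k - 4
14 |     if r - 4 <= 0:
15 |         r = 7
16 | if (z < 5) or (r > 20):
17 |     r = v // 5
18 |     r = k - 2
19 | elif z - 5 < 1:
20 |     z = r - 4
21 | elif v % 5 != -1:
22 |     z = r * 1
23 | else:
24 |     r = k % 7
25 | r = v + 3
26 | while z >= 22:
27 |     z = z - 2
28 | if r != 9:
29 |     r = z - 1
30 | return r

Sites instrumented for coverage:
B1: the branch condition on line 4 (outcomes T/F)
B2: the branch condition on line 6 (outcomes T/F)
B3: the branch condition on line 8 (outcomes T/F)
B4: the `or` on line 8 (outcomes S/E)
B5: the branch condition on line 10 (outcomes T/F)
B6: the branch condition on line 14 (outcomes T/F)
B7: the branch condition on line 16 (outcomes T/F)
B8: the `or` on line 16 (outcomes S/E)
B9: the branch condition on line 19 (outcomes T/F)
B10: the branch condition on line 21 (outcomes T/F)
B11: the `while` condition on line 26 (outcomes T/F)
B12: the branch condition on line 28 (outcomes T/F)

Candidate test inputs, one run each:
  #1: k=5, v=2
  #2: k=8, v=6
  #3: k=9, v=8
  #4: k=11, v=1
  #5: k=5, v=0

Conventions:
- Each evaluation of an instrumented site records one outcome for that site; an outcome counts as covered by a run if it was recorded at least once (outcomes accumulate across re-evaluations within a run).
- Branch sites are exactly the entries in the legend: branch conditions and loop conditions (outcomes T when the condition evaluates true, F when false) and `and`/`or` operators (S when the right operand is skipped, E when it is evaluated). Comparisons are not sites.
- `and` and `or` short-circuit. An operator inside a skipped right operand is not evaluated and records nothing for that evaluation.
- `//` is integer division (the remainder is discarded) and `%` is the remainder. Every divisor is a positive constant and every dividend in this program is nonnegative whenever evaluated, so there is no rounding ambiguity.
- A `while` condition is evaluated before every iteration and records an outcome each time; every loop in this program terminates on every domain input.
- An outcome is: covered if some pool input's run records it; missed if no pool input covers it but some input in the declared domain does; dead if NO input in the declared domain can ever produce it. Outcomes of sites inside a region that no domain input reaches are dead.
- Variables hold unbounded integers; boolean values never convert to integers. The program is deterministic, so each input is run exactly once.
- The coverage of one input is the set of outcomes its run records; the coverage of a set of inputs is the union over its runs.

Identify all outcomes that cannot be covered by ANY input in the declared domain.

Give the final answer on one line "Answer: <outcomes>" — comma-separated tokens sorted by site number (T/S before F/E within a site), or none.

exhaustive pass over the 110-input domain:
  B10=F: no domain input ever produces it -> dead
  B11=T: no domain input ever produces it -> dead
  reachable outcomes have witnesses, e.g. B1=T (e.g. k=3, v=5), B1=F (e.g. k=3, v=0), B2=T (e.g. k=3, v=5), B2=F (e.g. k=13, v=5)

Answer: B10=F, B11=T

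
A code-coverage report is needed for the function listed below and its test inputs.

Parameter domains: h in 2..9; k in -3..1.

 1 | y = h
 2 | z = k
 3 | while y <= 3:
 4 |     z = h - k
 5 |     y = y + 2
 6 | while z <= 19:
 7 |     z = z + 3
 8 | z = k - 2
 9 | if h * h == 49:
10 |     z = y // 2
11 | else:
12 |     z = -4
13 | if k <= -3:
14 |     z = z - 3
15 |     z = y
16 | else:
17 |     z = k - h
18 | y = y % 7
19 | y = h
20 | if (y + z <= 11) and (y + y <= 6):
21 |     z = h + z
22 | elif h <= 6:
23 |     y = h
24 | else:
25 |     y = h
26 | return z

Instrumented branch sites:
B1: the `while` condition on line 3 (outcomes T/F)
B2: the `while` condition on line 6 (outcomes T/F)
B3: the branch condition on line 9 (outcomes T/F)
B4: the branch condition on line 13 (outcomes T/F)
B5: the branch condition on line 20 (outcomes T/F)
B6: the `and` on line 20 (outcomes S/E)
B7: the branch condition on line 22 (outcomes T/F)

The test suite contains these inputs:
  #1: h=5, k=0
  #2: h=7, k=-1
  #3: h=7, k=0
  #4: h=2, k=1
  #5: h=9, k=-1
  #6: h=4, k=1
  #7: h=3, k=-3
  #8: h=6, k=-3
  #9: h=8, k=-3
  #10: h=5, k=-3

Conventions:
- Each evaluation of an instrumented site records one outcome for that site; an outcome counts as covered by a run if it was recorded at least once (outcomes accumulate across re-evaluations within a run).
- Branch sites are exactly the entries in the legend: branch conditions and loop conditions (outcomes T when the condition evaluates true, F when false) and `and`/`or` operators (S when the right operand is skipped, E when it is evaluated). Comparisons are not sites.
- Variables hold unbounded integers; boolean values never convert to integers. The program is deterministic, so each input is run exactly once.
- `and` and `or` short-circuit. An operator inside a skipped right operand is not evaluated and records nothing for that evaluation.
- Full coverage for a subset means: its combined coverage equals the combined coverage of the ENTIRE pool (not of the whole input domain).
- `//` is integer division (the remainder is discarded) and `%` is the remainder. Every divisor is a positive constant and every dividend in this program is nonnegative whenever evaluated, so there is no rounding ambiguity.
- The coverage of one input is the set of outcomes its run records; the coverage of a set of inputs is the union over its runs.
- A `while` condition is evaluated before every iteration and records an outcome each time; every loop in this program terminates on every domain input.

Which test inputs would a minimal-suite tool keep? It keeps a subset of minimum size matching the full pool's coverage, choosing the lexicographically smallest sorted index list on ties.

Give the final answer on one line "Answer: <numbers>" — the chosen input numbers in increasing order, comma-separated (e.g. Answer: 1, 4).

#1 (h=5, k=0) -> B1->F, B2->T, B2->T, B2->T, B2->T, B2->T, B2->T, B2->T, B2->F, B3->F, B4->F, B6->E, B5->F, B7->T; covered: B1=F, B2=T, B2=F, B3=F, B4=F, B5=F, B6=E, B7=T
#2 (h=7, k=-1) -> B1->F, B2->T, B2->T, B2->T, B2->T, B2->T, B2->T, B2->T, B2->F, B3->T, B4->F, B6->E, B5->F, B7->F; covered: B1=F, B2=T, B2=F, B3=T, B4=F, B5=F, B6=E, B7=F
#3 (h=7, k=0) -> B1->F, B2->T, B2->T, B2->T, B2->T, B2->T, B2->T, B2->T, B2->F, B3->T, B4->F, B6->E, B5->F, B7->F; covered: B1=F, B2=T, B2=F, B3=T, B4=F, B5=F, B6=E, B7=F
#4 (h=2, k=1) -> B1->T, B1->F, B2->T, B2->T, B2->T, B2->T, B2->T, B2->T, B2->T, B2->F, B3->F, B4->F, B6->E, B5->T; covered: B1=T, B1=F, B2=T, B2=F, B3=F, B4=F, B5=T, B6=E
#5 (h=9, k=-1) -> B1->F, B2->T, B2->T, B2->T, B2->T, B2->T, B2->T, B2->T, B2->F, B3->F, B4->F, B6->E, B5->F, B7->F; covered: B1=F, B2=T, B2=F, B3=F, B4=F, B5=F, B6=E, B7=F
#6 (h=4, k=1) -> B1->F, B2->T, B2->T, B2->T, B2->T, B2->T, B2->T, B2->T, B2->F, B3->F, B4->F, B6->E, B5->F, B7->T; covered: B1=F, B2=T, B2=F, B3=F, B4=F, B5=F, B6=E, B7=T
#7 (h=3, k=-3) -> B1->T, B1->F, B2->T, B2->T, B2->T, B2->T, B2->T, B2->F, B3->F, B4->T, B6->E, B5->T; covered: B1=T, B1=F, B2=T, B2=F, B3=F, B4=T, B5=T, B6=E
#8 (h=6, k=-3) -> B1->F, B2->T, B2->T, B2->T, B2->T, B2->T, B2->T, B2->T, B2->T, B2->F, B3->F, B4->T, B6->S, B5->F, ...; covered: B1=F, B2=T, B2=F, B3=F, B4=T, B5=F, B6=S, B7=T
#9 (h=8, k=-3) -> B1->F, B2->T, B2->T, B2->T, B2->T, B2->T, B2->T, B2->T, B2->T, B2->F, B3->F, B4->T, B6->S, B5->F, ...; covered: B1=F, B2=T, B2=F, B3=F, B4=T, B5=F, B6=S, B7=F
#10 (h=5, k=-3) -> B1->F, B2->T, B2->T, B2->T, B2->T, B2->T, B2->T, B2->T, B2->T, B2->F, B3->F, B4->T, B6->E, B5->F, ...; covered: B1=F, B2=T, B2=F, B3=F, B4=T, B5=F, B6=E, B7=T
pool-wide coverage (14 outcomes): B1=T, B1=F, B2=T, B2=F, B3=T, B3=F, B4=T, B4=F, B5=T, B5=F, B6=S, B6=E, B7=T, B7=F
size 1 is not enough: best union over all size-1 subsets is 8/14
size 2 is not enough: best union over all size-2 subsets is 12/14
the canonical winner is {2, 4, 8}: size 3, full 14-outcome coverage, earliest index list among size-3 covers

Answer: 2, 4, 8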